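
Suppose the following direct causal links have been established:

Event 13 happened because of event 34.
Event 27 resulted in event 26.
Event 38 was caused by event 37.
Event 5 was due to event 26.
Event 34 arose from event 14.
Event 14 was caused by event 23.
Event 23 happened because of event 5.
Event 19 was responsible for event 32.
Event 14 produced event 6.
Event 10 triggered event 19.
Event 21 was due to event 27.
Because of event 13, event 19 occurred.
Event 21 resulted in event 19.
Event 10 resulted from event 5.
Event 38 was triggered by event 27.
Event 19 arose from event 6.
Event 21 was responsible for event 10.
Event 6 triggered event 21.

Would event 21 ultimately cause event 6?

Event 21 leads to event 10, event 19, event 32; event 6 is not among them.

No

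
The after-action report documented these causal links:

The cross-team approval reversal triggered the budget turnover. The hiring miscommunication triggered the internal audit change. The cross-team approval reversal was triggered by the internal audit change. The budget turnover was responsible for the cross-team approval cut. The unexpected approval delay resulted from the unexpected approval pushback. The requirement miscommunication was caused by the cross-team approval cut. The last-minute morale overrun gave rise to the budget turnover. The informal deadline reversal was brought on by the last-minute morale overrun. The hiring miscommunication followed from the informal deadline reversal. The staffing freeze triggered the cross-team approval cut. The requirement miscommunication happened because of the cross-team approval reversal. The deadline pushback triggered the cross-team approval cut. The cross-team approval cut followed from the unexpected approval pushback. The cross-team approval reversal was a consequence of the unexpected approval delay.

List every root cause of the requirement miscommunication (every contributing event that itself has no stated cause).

the deadline pushback, the last-minute morale overrun, the staffing freeze, the unexpected approval pushback

Tracing upstream from the requirement miscommunication: the requirement miscommunication ← the cross-team approval cut ← the unexpected approval pushback.
A separate upstream branch: the requirement miscommunication ← the cross-team approval cut ← the budget turnover ← the last-minute morale overrun.
A separate upstream branch: the requirement miscommunication ← the cross-team approval cut ← the staffing freeze.
A separate upstream branch: the requirement miscommunication ← the cross-team approval cut ← the deadline pushback.
Each of those chain origins has no stated cause.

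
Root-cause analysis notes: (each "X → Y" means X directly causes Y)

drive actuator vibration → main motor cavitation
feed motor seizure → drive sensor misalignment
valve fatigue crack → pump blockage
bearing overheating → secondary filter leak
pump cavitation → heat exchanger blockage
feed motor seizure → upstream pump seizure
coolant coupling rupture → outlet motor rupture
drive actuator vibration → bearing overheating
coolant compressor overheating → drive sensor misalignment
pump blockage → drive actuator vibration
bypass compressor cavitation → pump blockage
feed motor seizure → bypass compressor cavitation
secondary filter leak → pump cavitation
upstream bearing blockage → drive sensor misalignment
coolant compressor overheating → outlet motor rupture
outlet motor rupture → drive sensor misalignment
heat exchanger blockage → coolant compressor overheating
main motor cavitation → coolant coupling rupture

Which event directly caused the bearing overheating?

Upstream contributors include the feed motor seizure, the valve fatigue crack, the bypass compressor cavitation, the pump blockage, but only the drive actuator vibration feeds directly into the bearing overheating.

the drive actuator vibration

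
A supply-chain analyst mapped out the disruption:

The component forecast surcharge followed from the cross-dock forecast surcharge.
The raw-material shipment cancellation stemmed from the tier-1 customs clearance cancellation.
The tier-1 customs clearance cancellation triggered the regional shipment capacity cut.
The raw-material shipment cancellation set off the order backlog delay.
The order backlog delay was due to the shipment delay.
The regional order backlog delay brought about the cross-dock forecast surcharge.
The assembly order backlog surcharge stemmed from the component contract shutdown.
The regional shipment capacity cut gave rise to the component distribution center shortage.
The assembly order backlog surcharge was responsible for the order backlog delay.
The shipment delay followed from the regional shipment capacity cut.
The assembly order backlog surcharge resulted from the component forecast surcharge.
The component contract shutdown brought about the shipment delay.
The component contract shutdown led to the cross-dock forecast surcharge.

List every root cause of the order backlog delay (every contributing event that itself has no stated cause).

the component contract shutdown, the regional order backlog delay, the tier-1 customs clearance cancellation

Tracing upstream from the order backlog delay: the order backlog delay ← the raw-material shipment cancellation ← the tier-1 customs clearance cancellation.
A separate upstream branch: the order backlog delay ← the assembly order backlog surcharge ← the component forecast surcharge ← the cross-dock forecast surcharge ← the regional order backlog delay.
A separate upstream branch: the order backlog delay ← the assembly order backlog surcharge ← the component contract shutdown.
Each of those chain origins has no stated cause.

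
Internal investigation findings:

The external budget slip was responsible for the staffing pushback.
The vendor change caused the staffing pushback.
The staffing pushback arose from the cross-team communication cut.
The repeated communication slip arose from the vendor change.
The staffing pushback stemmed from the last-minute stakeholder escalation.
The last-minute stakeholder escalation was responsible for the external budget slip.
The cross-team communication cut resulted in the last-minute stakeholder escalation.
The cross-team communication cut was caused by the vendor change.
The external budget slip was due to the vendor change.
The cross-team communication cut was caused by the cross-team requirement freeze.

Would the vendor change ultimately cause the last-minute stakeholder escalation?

Yes

There is a causal chain: the vendor change → the cross-team communication cut → the last-minute stakeholder escalation.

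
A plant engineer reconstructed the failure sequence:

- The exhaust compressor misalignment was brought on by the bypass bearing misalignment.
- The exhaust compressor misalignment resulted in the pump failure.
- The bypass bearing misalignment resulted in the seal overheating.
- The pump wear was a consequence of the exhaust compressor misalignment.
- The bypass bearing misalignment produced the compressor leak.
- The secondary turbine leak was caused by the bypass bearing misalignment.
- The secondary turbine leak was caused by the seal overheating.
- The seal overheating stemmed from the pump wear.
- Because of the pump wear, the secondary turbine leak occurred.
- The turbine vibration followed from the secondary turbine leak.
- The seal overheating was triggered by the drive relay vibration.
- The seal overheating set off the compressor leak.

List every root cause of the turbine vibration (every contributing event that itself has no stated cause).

the bypass bearing misalignment, the drive relay vibration

Tracing upstream from the turbine vibration: the turbine vibration ← the secondary turbine leak ← the bypass bearing misalignment.
A separate upstream branch: the turbine vibration ← the secondary turbine leak ← the seal overheating ← the drive relay vibration.
Each of those chain origins has no stated cause.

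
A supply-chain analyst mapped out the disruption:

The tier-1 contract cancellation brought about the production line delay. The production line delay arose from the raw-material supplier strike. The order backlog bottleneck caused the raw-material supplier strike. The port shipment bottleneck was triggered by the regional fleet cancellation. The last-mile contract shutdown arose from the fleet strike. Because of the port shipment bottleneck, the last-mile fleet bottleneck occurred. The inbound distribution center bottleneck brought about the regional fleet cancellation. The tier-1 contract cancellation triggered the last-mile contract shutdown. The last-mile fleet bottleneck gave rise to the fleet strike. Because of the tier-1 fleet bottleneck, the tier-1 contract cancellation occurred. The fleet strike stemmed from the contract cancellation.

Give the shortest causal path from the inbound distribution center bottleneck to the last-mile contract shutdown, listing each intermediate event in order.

the inbound distribution center bottleneck → the regional fleet cancellation → the port shipment bottleneck → the last-mile fleet bottleneck → the fleet strike → the last-mile contract shutdown

the inbound distribution center bottleneck → the regional fleet cancellation
the regional fleet cancellation → the port shipment bottleneck
the port shipment bottleneck → the last-mile fleet bottleneck
the last-mile fleet bottleneck → the fleet strike
the fleet strike → the last-mile contract shutdown
Length: 5 steps.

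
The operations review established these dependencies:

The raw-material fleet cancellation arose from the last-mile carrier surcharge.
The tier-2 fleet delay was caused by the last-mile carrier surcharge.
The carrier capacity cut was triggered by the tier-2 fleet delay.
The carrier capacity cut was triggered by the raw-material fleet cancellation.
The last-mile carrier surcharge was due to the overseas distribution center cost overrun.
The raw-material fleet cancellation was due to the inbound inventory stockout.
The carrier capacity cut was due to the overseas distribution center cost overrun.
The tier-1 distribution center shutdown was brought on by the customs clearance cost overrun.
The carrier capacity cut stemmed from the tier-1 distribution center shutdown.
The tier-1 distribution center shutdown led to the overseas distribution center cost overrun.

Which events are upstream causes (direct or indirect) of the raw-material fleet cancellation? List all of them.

the customs clearance cost overrun, the inbound inventory stockout, the last-mile carrier surcharge, the overseas distribution center cost overrun, the tier-1 distribution center shutdown

Immediate causes of the raw-material fleet cancellation: the last-mile carrier surcharge, the inbound inventory stockout.
Further upstream: the customs clearance cost overrun, the tier-1 distribution center shutdown, the overseas distribution center cost overrun.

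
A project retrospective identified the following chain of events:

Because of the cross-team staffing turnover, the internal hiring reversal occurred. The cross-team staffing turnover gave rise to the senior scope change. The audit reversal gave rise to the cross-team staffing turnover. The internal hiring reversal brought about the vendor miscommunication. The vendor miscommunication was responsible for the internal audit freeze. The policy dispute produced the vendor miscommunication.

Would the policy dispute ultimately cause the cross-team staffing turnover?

No

The policy dispute leads to the vendor miscommunication, the internal audit freeze; the cross-team staffing turnover is not among them.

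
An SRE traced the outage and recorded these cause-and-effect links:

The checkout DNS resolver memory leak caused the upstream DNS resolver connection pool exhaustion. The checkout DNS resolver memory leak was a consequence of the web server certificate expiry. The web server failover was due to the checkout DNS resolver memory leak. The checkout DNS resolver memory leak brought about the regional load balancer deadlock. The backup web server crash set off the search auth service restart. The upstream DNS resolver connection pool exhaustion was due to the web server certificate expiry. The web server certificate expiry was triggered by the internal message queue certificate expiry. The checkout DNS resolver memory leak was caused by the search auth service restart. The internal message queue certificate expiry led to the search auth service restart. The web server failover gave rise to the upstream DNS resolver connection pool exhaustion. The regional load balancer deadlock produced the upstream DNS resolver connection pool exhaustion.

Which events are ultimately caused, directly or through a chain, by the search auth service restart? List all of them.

the checkout DNS resolver memory leak, the regional load balancer deadlock, the upstream DNS resolver connection pool exhaustion, the web server failover

Direct effects: the checkout DNS resolver memory leak.
2 steps out: the regional load balancer deadlock, the web server failover, the upstream DNS resolver connection pool exhaustion.
Not reachable from it: the internal message queue certificate expiry, the web server certificate expiry, the backup web server crash.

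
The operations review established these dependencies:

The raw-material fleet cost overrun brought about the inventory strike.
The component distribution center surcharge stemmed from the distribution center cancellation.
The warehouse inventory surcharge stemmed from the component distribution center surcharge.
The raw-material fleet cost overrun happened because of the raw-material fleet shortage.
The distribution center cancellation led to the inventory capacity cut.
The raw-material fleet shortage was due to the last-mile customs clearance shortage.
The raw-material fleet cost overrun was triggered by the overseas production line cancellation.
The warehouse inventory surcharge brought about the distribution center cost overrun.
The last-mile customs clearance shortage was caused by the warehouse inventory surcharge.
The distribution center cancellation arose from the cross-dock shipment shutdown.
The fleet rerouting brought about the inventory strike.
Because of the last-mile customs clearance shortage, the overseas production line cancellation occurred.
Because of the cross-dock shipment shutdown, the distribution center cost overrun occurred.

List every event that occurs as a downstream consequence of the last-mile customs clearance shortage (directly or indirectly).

Direct effects: the overseas production line cancellation, the raw-material fleet shortage.
2 steps out: the raw-material fleet cost overrun.
3 steps out: the inventory strike.
Not reachable from it: the cross-dock shipment shutdown, the distribution center cancellation, the component distribution center surcharge, the warehouse inventory surcharge, the distribution center cost overrun, the fleet rerouting, the inventory capacity cut.

the inventory strike, the overseas production line cancellation, the raw-material fleet cost overrun, the raw-material fleet shortage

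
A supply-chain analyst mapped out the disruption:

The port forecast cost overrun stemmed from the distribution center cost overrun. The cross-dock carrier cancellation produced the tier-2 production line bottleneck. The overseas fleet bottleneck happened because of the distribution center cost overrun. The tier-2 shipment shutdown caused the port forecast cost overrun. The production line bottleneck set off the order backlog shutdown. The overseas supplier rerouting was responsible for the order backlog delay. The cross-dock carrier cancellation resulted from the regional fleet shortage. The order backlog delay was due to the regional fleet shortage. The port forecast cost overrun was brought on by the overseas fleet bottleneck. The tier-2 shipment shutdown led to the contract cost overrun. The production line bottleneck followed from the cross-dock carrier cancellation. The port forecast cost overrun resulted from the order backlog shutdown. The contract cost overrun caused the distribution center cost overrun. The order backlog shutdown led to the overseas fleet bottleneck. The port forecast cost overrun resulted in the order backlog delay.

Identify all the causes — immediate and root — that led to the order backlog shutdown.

the cross-dock carrier cancellation, the production line bottleneck, the regional fleet shortage

Immediate cause of the order backlog shutdown: the production line bottleneck.
Further upstream: the regional fleet shortage, the cross-dock carrier cancellation.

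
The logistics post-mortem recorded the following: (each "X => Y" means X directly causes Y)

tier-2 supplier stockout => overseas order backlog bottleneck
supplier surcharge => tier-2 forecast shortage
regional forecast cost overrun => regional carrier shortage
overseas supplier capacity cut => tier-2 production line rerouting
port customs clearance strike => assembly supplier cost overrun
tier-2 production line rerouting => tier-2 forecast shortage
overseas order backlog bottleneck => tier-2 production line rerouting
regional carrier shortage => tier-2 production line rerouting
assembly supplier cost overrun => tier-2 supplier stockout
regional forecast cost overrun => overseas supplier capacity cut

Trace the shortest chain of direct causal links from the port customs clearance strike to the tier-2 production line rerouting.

the port customs clearance strike → the assembly supplier cost overrun → the tier-2 supplier stockout → the overseas order backlog bottleneck → the tier-2 production line rerouting

the port customs clearance strike → the assembly supplier cost overrun
the assembly supplier cost overrun → the tier-2 supplier stockout
the tier-2 supplier stockout → the overseas order backlog bottleneck
the overseas order backlog bottleneck → the tier-2 production line rerouting
Length: 4 steps.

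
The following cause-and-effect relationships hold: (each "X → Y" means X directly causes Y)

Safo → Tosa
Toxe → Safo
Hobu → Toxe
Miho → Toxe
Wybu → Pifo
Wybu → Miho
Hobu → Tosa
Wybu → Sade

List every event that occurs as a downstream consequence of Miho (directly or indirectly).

Safo, Tosa, Toxe

Direct effects: Toxe.
2 steps out: Safo.
3 steps out: Tosa.
Not reachable from it: Wybu, Hobu, Sade, Pifo.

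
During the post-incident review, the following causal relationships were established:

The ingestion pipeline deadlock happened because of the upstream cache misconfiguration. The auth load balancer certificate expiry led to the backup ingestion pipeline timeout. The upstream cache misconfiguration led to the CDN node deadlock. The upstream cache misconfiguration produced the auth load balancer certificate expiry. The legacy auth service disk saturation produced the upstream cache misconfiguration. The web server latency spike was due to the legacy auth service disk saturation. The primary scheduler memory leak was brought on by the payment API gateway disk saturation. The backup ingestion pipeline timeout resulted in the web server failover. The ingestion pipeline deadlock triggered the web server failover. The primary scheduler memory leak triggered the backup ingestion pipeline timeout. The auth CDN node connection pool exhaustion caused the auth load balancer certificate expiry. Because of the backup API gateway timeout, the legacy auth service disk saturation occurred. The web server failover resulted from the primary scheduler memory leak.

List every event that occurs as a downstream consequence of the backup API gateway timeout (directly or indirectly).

the CDN node deadlock, the auth load balancer certificate expiry, the backup ingestion pipeline timeout, the ingestion pipeline deadlock, the legacy auth service disk saturation, the upstream cache misconfiguration, the web server failover, the web server latency spike

Direct effects: the legacy auth service disk saturation.
2 steps out: the upstream cache misconfiguration, the web server latency spike.
3 steps out: the CDN node deadlock, the ingestion pipeline deadlock, the auth load balancer certificate expiry.
4 steps out: the backup ingestion pipeline timeout, the web server failover.
Not reachable from it: the payment API gateway disk saturation, the primary scheduler memory leak, the auth CDN node connection pool exhaustion.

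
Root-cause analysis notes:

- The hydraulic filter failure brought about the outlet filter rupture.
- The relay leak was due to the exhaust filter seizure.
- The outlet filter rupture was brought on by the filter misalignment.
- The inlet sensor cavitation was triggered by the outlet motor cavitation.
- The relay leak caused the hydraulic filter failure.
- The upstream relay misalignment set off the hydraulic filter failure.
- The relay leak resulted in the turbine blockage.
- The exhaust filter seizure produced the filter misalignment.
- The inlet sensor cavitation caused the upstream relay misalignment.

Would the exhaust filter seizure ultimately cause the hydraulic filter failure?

There is a causal chain: the exhaust filter seizure → the relay leak → the hydraulic filter failure.

Yes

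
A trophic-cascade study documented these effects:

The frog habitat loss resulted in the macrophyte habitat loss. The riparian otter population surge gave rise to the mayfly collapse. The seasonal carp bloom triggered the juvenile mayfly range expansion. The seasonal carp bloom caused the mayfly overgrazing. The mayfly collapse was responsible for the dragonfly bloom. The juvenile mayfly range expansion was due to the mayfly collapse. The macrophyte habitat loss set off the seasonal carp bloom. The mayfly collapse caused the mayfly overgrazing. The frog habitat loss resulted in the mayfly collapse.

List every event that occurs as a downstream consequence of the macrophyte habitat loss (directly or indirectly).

the juvenile mayfly range expansion, the mayfly overgrazing, the seasonal carp bloom

Direct effects: the seasonal carp bloom.
2 steps out: the mayfly overgrazing, the juvenile mayfly range expansion.
Not reachable from it: the frog habitat loss, the riparian otter population surge, the mayfly collapse, the dragonfly bloom.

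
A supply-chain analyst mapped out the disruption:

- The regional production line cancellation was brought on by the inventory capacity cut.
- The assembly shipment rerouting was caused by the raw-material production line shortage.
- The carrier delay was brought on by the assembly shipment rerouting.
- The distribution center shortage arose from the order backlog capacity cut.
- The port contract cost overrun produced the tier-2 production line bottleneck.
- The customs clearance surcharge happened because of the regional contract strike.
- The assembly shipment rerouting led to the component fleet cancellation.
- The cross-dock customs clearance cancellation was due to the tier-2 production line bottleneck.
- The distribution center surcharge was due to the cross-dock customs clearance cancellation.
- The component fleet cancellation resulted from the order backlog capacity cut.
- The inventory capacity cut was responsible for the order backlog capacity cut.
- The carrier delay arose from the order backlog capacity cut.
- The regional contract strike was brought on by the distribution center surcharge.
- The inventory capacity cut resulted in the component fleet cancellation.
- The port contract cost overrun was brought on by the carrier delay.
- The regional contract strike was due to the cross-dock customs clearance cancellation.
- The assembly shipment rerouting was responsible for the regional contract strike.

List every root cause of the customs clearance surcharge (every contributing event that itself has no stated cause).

the inventory capacity cut, the raw-material production line shortage

Tracing upstream from the customs clearance surcharge: the customs clearance surcharge ← the regional contract strike ← the assembly shipment rerouting ← the raw-material production line shortage.
A separate upstream branch: the customs clearance surcharge ← the regional contract strike ← the cross-dock customs clearance cancellation ← the tier-2 production line bottleneck ← the port contract cost overrun ← the carrier delay ← the order backlog capacity cut ← the inventory capacity cut.
Each of those chain origins has no stated cause.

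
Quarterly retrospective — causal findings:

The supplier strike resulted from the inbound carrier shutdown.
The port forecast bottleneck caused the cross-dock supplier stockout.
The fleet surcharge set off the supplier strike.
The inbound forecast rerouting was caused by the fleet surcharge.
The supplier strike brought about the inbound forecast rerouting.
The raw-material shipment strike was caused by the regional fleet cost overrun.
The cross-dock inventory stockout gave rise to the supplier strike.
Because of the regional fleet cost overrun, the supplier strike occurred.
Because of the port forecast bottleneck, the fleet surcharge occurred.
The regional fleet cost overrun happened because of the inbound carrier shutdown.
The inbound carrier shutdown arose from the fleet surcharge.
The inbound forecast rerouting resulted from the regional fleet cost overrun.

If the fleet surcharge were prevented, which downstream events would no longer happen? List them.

Downstream of the fleet surcharge: the inbound carrier shutdown, the regional fleet cost overrun, the supplier strike, the inbound forecast rerouting, the raw-material shipment strike.
Of those, still caused via another path: the supplier strike, the inbound forecast rerouting.
The remainder have no surviving cause.

the inbound carrier shutdown, the raw-material shipment strike, the regional fleet cost overrun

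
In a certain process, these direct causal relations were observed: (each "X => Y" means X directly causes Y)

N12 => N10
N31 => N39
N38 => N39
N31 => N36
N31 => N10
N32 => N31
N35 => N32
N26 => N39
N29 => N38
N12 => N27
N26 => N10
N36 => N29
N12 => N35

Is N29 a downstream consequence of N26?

N26 leads to N10, N39; N29 is not among them.

No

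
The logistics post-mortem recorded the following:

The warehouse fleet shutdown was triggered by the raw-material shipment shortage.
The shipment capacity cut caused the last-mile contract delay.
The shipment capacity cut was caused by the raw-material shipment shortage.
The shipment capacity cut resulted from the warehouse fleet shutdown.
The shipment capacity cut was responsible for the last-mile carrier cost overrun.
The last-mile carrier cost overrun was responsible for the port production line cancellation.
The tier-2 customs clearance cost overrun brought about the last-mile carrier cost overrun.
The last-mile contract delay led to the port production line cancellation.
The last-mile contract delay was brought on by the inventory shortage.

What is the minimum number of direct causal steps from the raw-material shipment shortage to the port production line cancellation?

3

Shortest chain: the raw-material shipment shortage → the shipment capacity cut → the last-mile contract delay → the port production line cancellation.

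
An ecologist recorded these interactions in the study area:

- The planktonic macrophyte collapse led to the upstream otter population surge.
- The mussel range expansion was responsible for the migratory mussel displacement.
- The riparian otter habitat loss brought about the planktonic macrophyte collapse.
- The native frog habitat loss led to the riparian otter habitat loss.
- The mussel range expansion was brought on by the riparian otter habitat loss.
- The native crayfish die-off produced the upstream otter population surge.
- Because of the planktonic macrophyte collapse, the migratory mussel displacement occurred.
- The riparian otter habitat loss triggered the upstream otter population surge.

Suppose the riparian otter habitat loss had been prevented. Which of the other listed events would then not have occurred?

Downstream of the riparian otter habitat loss: the planktonic macrophyte collapse, the upstream otter population surge, the mussel range expansion, the migratory mussel displacement.
Of those, still caused via another path: the upstream otter population surge.
The remainder have no surviving cause.

the migratory mussel displacement, the mussel range expansion, the planktonic macrophyte collapse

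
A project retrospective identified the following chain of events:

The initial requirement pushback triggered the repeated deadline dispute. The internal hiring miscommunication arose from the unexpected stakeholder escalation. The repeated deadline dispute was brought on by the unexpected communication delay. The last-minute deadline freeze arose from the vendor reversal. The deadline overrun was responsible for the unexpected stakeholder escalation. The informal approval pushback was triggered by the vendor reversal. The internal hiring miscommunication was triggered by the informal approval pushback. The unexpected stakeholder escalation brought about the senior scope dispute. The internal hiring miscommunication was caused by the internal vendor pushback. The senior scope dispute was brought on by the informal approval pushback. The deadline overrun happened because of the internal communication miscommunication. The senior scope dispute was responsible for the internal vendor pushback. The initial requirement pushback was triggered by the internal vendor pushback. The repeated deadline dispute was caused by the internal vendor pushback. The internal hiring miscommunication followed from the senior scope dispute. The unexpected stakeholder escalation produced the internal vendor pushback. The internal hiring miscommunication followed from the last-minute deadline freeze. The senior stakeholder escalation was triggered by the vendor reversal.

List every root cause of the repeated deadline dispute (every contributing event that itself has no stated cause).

Tracing upstream from the repeated deadline dispute: the repeated deadline dispute ← the internal vendor pushback ← the senior scope dispute ← the informal approval pushback ← the vendor reversal.
A separate upstream branch: the repeated deadline dispute ← the internal vendor pushback ← the unexpected stakeholder escalation ← the deadline overrun ← the internal communication miscommunication.
A separate upstream branch: the repeated deadline dispute ← the unexpected communication delay.
Each of those chain origins has no stated cause.

the internal communication miscommunication, the unexpected communication delay, the vendor reversal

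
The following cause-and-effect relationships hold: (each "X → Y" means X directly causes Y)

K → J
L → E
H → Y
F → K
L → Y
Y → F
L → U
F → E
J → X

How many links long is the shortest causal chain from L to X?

5

Shortest chain: L → Y → F → K → J → X.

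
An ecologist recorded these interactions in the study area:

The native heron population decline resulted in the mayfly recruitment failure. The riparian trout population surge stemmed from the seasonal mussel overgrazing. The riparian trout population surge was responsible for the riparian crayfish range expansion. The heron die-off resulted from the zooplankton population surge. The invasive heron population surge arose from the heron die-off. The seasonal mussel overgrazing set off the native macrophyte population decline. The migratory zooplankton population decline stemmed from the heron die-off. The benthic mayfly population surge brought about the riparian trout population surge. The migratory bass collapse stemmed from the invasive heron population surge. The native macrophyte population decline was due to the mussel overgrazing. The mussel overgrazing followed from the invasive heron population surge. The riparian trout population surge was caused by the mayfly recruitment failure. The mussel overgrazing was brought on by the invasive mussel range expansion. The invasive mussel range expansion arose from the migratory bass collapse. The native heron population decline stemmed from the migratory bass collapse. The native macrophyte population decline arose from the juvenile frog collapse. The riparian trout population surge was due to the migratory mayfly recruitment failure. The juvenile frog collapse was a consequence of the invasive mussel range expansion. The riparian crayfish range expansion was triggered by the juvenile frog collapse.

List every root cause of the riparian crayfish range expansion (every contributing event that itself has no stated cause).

the benthic mayfly population surge, the migratory mayfly recruitment failure, the seasonal mussel overgrazing, the zooplankton population surge

Tracing upstream from the riparian crayfish range expansion: the riparian crayfish range expansion ← the riparian trout population surge ← the seasonal mussel overgrazing.
A separate upstream branch: the riparian crayfish range expansion ← the juvenile frog collapse ← the invasive mussel range expansion ← the migratory bass collapse ← the invasive heron population surge ← the heron die-off ← the zooplankton population surge.
A separate upstream branch: the riparian crayfish range expansion ← the riparian trout population surge ← the migratory mayfly recruitment failure.
A separate upstream branch: the riparian crayfish range expansion ← the riparian trout population surge ← the benthic mayfly population surge.
Each of those chain origins has no stated cause.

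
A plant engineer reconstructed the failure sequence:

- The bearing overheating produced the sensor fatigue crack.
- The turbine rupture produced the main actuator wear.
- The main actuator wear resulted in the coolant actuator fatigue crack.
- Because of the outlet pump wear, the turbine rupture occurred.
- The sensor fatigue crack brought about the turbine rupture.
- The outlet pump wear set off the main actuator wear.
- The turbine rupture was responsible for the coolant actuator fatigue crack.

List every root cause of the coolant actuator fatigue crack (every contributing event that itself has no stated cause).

the bearing overheating, the outlet pump wear

Tracing upstream from the coolant actuator fatigue crack: the coolant actuator fatigue crack ← the turbine rupture ← the sensor fatigue crack ← the bearing overheating.
A separate upstream branch: the coolant actuator fatigue crack ← the turbine rupture ← the outlet pump wear.
Each of those chain origins has no stated cause.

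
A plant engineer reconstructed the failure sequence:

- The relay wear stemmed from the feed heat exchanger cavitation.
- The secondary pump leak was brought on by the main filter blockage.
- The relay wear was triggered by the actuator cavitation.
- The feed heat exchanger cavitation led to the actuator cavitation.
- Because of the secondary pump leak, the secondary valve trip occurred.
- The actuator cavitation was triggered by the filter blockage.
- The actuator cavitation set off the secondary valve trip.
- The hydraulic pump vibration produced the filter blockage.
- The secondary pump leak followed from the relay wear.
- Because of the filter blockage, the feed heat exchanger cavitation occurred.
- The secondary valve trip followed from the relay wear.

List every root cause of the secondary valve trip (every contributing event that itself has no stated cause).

the hydraulic pump vibration, the main filter blockage

Tracing upstream from the secondary valve trip: the secondary valve trip ← the actuator cavitation ← the filter blockage ← the hydraulic pump vibration.
A separate upstream branch: the secondary valve trip ← the secondary pump leak ← the main filter blockage.
Each of those chain origins has no stated cause.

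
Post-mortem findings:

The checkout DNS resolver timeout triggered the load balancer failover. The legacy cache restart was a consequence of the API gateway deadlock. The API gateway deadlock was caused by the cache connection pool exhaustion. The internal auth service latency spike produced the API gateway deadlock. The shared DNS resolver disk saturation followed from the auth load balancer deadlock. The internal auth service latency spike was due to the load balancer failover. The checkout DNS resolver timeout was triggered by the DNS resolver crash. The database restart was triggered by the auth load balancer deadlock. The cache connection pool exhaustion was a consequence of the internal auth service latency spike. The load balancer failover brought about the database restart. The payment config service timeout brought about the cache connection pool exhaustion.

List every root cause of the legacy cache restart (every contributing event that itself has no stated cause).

Tracing upstream from the legacy cache restart: the legacy cache restart ← the API gateway deadlock ← the internal auth service latency spike ← the load balancer failover ← the checkout DNS resolver timeout ← the DNS resolver crash.
A separate upstream branch: the legacy cache restart ← the API gateway deadlock ← the cache connection pool exhaustion ← the payment config service timeout.
Each of those chain origins has no stated cause.

the DNS resolver crash, the payment config service timeout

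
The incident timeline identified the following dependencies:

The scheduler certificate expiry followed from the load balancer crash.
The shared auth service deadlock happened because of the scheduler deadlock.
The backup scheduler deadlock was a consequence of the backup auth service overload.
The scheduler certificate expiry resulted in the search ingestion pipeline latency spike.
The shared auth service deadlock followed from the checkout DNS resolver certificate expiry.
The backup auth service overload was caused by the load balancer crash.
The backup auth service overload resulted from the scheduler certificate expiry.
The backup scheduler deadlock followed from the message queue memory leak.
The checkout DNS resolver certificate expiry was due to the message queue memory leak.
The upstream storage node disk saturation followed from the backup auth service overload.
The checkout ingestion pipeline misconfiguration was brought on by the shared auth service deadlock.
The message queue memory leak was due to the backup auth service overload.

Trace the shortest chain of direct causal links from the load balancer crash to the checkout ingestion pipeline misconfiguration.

the load balancer crash → the backup auth service overload → the message queue memory leak → the checkout DNS resolver certificate expiry → the shared auth service deadlock → the checkout ingestion pipeline misconfiguration

the load balancer crash → the backup auth service overload
the backup auth service overload → the message queue memory leak
the message queue memory leak → the checkout DNS resolver certificate expiry
the checkout DNS resolver certificate expiry → the shared auth service deadlock
the shared auth service deadlock → the checkout ingestion pipeline misconfiguration
Length: 5 steps.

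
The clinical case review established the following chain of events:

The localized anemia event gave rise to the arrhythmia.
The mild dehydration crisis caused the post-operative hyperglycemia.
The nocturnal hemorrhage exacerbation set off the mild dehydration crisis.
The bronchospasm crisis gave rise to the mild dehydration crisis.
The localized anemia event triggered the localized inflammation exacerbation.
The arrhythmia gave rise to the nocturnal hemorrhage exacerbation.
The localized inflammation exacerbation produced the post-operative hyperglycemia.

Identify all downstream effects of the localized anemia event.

the arrhythmia, the localized inflammation exacerbation, the mild dehydration crisis, the nocturnal hemorrhage exacerbation, the post-operative hyperglycemia

Direct effects: the arrhythmia, the localized inflammation exacerbation.
2 steps out: the nocturnal hemorrhage exacerbation, the post-operative hyperglycemia.
3 steps out: the mild dehydration crisis.
Not reachable from it: the bronchospasm crisis.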